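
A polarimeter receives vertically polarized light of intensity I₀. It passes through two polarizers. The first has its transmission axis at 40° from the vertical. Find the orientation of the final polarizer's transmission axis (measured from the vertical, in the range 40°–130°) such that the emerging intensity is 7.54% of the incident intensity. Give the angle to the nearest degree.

θ ≈ 109°

By Malus's law, I₁ = I₀ cos²(40° − 0°) = I₀ cos²(40°) = 0.5868 I₀.
Need I₂/I₀ = 0.0754, so cos²(θ − 40°) = 0.0754 / 0.5868 = 0.1285.
θ − 40° = arccos(√0.1285) = 69.0°, giving θ ≈ 40 + 69.0 = 109.0°.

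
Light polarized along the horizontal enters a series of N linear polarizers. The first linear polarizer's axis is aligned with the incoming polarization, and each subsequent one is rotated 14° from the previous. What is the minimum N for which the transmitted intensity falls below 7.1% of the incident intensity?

First polarizer is aligned with the polarization: full transmission.
Each further stage multiplies by cos²(14°) = 0.9415.
After N polarizers: T = 0.9415^(N−1). Require T < 0.071 ⇒ N−1 > ln(0.071)/ln(0.9415) = 43.86, so N−1 ≥ 44 and N = 45.
Check: N=45 gives T = 0.0704 < 0.071; N=44 gives T = 0.07477.

N = 45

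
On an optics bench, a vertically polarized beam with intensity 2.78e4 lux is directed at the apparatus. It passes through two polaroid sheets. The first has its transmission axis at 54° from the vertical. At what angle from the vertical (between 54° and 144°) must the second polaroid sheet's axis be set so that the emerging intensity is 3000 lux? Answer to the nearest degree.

By Malus's law, I₁ = I₀ cos²(54° − 0°) = I₀ cos²(54°) = 0.3455 I₀.
Target fraction: 3000 / 2.78e4 lux = 0.1079 of I₀.
Need I₂/I₀ = 0.1079, so cos²(θ − 54°) = 0.1079 / 0.3455 = 0.3123.
θ − 54° = arccos(√0.3123) = 56.0°, giving θ ≈ 54 + 56.0 = 110.0°.

θ ≈ 110°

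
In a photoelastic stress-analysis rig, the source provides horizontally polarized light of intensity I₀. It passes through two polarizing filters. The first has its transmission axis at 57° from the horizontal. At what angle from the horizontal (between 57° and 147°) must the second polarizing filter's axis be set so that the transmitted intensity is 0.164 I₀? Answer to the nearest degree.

I₁ = I₀ cos²(57° − 0°) = I₀ cos²(57°) = 0.2966 I₀.
Need I₂/I₀ = 0.164, so cos²(θ − 57°) = 0.164 / 0.2966 = 0.5529.
θ − 57° = arccos(√0.5529) = 42.0°, giving θ ≈ 57 + 42.0 = 99.0°.

θ ≈ 99°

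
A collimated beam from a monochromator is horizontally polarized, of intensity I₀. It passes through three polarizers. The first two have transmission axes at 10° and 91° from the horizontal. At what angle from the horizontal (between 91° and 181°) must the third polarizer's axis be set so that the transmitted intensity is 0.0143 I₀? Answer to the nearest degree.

θ ≈ 130°

I₁ = I₀ cos²(10° − 0°) = I₀ cos²(10°) = 0.9698 I₀.
I₂ = I₁ cos²(91° − 10°) = 0.9698 I₀ · cos²(81°) = 0.02373 I₀.
Need I₃/I₀ = 0.0143, so cos²(θ − 91°) = 0.0143 / 0.02373 = 0.6025.
θ − 91° = arccos(√0.6025) = 39.1°, giving θ ≈ 91 + 39.1 = 130.1°.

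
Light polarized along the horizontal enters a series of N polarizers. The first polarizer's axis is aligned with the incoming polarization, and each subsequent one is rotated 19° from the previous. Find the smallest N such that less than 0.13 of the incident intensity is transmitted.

N = 20

First polarizer is aligned with the polarization: full transmission.
Each further stage multiplies by cos²(19°) = 0.894.
After N polarizers: T = 0.894^(N−1). Require T < 0.13 ⇒ N−1 > ln(0.13)/ln(0.894) = 18.21, so N−1 ≥ 19 and N = 20.
Check: N=20 gives T = 0.119 < 0.13; N=19 gives T = 0.1331.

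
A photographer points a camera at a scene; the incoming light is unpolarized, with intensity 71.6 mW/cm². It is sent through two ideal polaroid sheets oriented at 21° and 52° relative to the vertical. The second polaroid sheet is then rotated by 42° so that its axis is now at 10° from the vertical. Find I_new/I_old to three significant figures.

Before rotation:
Unpolarized light through the first polarizer → I₁ = ½ I₀, now polarized at 21°.
I₂ = I₁ cos²(52° − 21°) = 0.5 I₀ · cos²(31°) = 0.3674 I₀.
After rotation:
Unpolarized light through the first polarizer → I₁ = ½ I₀, now polarized at 21°.
I₂ = I₁ cos²(10° − 21°) = 0.5 I₀ · cos²(11°) = 0.4818 I₀.
Ratio = 0.4818 / 0.3674 = 1.311.

I_new/I_old ≈ 1.31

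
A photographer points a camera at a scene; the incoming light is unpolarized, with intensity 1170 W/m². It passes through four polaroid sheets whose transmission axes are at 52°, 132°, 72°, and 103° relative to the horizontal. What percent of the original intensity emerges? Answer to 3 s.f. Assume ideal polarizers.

≈ 0.277%

Unpolarized light through the first polarizer → I₁ = 1170 W/m²/2 = 585 W/m², polarized at 52°.
I₂ = I₁ · cos²(80°) = 585 · 0.03015 = 17.64 W/m².
I₃ = I₂ · cos²(60°) = 17.64 · 0.25 = 4.41 W/m².
I₄ = I₃ · cos²(31°) = 4.41 · 0.7347 = 3.24 W/m².
That is 0.2769% of the incident intensity.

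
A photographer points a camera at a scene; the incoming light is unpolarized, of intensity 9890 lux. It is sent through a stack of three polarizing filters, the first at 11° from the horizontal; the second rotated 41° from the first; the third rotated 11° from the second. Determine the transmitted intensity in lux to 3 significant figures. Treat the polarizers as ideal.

Unpolarized light through the first polarizer → I₁ = 9890 lux/2 = 4945 lux, polarized at 11°.
I₂ = I₁ · cos²(41°) = 4945 · 0.5696 = 2817 lux.
I₃ = I₂ · cos²(11°) = 2817 · 0.9636 = 2714 lux.

I ≈ 2710 lux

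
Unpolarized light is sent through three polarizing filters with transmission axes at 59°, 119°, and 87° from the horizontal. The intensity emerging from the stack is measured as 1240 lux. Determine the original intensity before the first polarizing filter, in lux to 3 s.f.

I₀ ≈ 1.38e4 lux

Unpolarized light through the first polarizer → I₁ = ½ I₀, now polarized at 59°.
I₂ = I₁ cos²(119° − 59°) = 0.5 I₀ · cos²(60°) = 0.125 I₀.
I₃ = I₂ cos²(87° − 119°) = 0.125 I₀ · cos²(32°) = 0.0899 I₀.
So 1240 lux = 0.0899 I₀, giving I₀ = 1240/0.0899 = 1.379e+04 lux.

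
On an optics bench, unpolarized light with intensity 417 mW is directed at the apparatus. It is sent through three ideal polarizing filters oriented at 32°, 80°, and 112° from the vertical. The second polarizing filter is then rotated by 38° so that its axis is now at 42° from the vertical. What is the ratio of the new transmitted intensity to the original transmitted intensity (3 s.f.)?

I_new/I_old ≈ 0.352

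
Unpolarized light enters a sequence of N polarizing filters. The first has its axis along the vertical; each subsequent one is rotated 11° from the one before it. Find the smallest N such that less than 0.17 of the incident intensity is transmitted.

First polarizer halves the unpolarized light: factor 1/2.
Each further stage multiplies by cos²(11°) = 0.9636.
After N polarizers: T = 0.5·0.9636^(N−1). Require T < 0.17 ⇒ N−1 > ln(0.17/0.5)/ln(0.9636) = 29.09, so N−1 ≥ 30 and N = 31.
Check: N=31 gives T = 0.1643 < 0.17; N=30 gives T = 0.1706.

N = 31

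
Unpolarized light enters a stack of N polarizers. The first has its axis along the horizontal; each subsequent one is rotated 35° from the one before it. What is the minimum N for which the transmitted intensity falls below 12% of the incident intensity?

N = 5

First polarizer halves the unpolarized light: factor 1/2.
Each further stage multiplies by cos²(35°) = 0.671.
After N polarizers: T = 0.5·0.671^(N−1). Require T < 0.12 ⇒ N−1 > ln(0.12/0.5)/ln(0.671) = 3.58, so N−1 ≥ 4 and N = 5.
Check: N=5 gives T = 0.1014 < 0.12; N=4 gives T = 0.1511.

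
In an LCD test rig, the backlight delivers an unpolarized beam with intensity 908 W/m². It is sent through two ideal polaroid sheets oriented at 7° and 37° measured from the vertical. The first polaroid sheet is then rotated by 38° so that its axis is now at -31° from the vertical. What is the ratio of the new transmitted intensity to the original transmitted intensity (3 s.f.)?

Before rotation:
Unpolarized light through the first polarizer → I₁ = ½ I₀, now polarized at 7°.
I₂ = I₁ cos²(37° − 7°) = 0.5 I₀ · cos²(30°) = 0.375 I₀.
After rotation:
Unpolarized light through the first polarizer → I₁ = ½ I₀, now polarized at -31°.
I₂ = I₁ cos²(37° + 31°) = 0.5 I₀ · cos²(68°) = 0.07017 I₀.
Ratio = 0.07017 / 0.375 = 0.1871.

I_new/I_old ≈ 0.187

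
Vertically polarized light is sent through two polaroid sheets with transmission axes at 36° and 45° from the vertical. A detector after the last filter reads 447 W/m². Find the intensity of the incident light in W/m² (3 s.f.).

I₀ ≈ 700 W/m²

I₁ = I₀ cos²(36° − 0°) = I₀ cos²(36°) = 0.6545 I₀.
I₂ = I₁ cos²(45° − 36°) = 0.6545 I₀ · cos²(9°) = 0.6385 I₀.
So 447 W/m² = 0.6385 I₀, giving I₀ = 447/0.6385 = 700.1 W/m².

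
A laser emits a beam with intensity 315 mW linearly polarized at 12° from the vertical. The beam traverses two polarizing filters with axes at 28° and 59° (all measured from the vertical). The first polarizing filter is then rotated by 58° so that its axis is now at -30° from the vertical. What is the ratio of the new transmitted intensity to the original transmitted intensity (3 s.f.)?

I_new/I_old ≈ 0.000248

Before rotation:
By Malus's law, I₁ = I₀ cos²(28° − 12°) = I₀ cos²(16°) = 0.924 I₀.
I₂ = I₁ cos²(59° − 28°) = 0.924 I₀ · cos²(31°) = 0.6789 I₀.
After rotation:
I₁ = I₀ cos²(-30° − 12°) = I₀ cos²(42°) = 0.5523 I₀.
I₂ = I₁ cos²(59° + 30°) = 0.5523 I₀ · cos²(89°) = 0.0001682 I₀.
Ratio = 0.0001682 / 0.6789 = 0.0002478.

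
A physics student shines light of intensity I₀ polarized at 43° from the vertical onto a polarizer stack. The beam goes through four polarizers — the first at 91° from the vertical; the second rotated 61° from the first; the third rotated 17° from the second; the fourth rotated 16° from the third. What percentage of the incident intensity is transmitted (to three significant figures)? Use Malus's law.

By Malus's law, I₁ = I₀ cos²(91° − 43°) = I₀ cos²(48°) = 0.4477 I₀.
I₂ = I₁ cos²(61°) = 0.4477 · 0.235 I₀ = 0.1052 I₀.
I₃ = I₂ cos²(17°) = 0.1052 · 0.9145 I₀ = 0.09624 I₀.
I₄ = I₃ cos²(16°) = 0.09624 · 0.924 I₀ = 0.08893 I₀.
That is 8.893% of the incident intensity.

≈ 8.89%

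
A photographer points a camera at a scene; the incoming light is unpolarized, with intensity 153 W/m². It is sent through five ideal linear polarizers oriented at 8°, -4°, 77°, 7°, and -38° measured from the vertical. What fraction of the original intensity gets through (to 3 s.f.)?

I/I₀ ≈ 0.000685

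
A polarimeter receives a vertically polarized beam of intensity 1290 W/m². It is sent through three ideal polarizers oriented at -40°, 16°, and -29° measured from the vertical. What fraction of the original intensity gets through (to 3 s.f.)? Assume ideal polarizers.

I/I₀ ≈ 0.0917

I₁ = 1290 W/m² · cos²(40°) = 757 W/m².
I₂ = I₁ · cos²(56°) = 757 · 0.3127 = 236.7 W/m².
I₃ = I₂ · cos²(45°) = 236.7 · 0.5 = 118.4 W/m².
Transmitted fraction = 0.09175.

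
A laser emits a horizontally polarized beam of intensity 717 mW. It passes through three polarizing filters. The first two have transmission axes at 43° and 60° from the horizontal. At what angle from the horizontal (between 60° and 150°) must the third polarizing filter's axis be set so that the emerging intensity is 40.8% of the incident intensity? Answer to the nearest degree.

θ ≈ 84°

By Malus's law, I₁ = I₀ cos²(43° − 0°) = I₀ cos²(43°) = 0.5349 I₀.
I₂ = I₁ cos²(60° − 43°) = 0.5349 I₀ · cos²(17°) = 0.4892 I₀.
Need I₃/I₀ = 0.408, so cos²(θ − 60°) = 0.408 / 0.4892 = 0.8341.
θ − 60° = arccos(√0.8341) = 24.0°, giving θ ≈ 60 + 24.0 = 84.0°.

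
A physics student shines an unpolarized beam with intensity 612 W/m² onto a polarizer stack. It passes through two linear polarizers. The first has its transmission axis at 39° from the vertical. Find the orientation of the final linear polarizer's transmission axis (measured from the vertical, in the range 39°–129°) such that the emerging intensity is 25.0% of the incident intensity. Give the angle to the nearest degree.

θ ≈ 84°

Unpolarized light through the first polarizer → I₁ = ½ I₀, now polarized at 39°.
Need I₂/I₀ = 0.25, so cos²(θ − 39°) = 0.25 / 0.5 = 0.5.
θ − 39° = arccos(√0.5) = 45.0°, giving θ ≈ 39 + 45.0 = 84.0°.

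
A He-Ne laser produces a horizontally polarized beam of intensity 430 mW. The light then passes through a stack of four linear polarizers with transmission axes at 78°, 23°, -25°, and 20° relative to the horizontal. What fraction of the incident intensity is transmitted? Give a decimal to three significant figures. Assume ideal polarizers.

By Malus's law, I₁ = 430 mW · cos²(78°) = 18.59 mW.
I₂ = I₁ · cos²(55°) = 18.59 · 0.329 = 6.115 mW.
I₃ = I₂ · cos²(48°) = 6.115 · 0.4477 = 2.738 mW.
I₄ = I₃ · cos²(45°) = 2.738 · 0.5 = 1.369 mW.
Transmitted fraction = 0.003184.

I/I₀ ≈ 0.00318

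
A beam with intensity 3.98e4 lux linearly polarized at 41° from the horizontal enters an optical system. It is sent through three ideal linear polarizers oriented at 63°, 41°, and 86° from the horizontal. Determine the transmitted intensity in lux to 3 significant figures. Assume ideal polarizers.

I ≈ 1.47e4 lux

By Malus's law, I₁ = 3.98e4 lux · cos²(22°) = 3.421e+04 lux.
I₂ = I₁ · cos²(22°) = 3.421e+04 · 0.8597 = 2.941e+04 lux.
I₃ = I₂ · cos²(45°) = 2.941e+04 · 0.5 = 1.471e+04 lux.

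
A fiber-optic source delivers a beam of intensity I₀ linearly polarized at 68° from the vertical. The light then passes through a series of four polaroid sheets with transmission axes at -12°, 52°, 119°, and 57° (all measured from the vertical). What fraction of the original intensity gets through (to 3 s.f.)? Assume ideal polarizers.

I₁ = I₀ cos²(-12° − 68°) = I₀ cos²(80°) = 0.03015 I₀.
I₂ = I₁ cos²(52° + 12°) = 0.03015 I₀ · cos²(64°) = 0.005795 I₀.
I₃ = I₂ cos²(119° − 52°) = 0.005795 I₀ · cos²(67°) = 0.0008847 I₀.
I₄ = I₃ cos²(57° − 119°) = 0.0008847 I₀ · cos²(62°) = 0.000195 I₀.
Transmitted fraction = 0.000195.

≈ 0.000195 I₀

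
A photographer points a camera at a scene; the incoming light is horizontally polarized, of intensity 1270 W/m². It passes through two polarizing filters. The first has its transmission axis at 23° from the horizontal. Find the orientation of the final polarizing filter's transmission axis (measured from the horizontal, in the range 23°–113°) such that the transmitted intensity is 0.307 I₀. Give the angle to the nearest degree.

θ ≈ 76°

I₁ = I₀ cos²(23° − 0°) = I₀ cos²(23°) = 0.8473 I₀.
Need I₂/I₀ = 0.307, so cos²(θ − 23°) = 0.307 / 0.8473 = 0.3623.
θ − 23° = arccos(√0.3623) = 53.0°, giving θ ≈ 23 + 53.0 = 76.0°.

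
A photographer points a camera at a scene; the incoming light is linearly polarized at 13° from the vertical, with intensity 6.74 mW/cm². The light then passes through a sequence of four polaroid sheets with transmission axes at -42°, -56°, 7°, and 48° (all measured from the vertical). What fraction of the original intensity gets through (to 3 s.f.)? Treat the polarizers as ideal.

I/I₀ ≈ 0.0364

By Malus's law, I₁ = 6.74 mW/cm² · cos²(55°) = 2.217 mW/cm².
I₂ = I₁ · cos²(14°) = 2.217 · 0.9415 = 2.088 mW/cm².
I₃ = I₂ · cos²(63°) = 2.088 · 0.2061 = 0.4303 mW/cm².
I₄ = I₃ · cos²(41°) = 0.4303 · 0.5696 = 0.2451 mW/cm².
Transmitted fraction = 0.03636.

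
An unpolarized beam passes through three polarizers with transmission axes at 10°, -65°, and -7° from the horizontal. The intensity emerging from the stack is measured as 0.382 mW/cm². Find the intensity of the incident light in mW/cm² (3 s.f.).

Unpolarized light through the first polarizer → I₁ = ½ I₀, now polarized at 10°.
I₂ = I₁ cos²(-65° − 10°) = 0.5 I₀ · cos²(75°) = 0.03349 I₀.
I₃ = I₂ cos²(-7° + 65°) = 0.03349 I₀ · cos²(58°) = 0.009405 I₀.
So 0.382 mW/cm² = 0.009405 I₀, giving I₀ = 0.382/0.009405 = 40.61 mW/cm².

I₀ ≈ 40.6 mW/cm²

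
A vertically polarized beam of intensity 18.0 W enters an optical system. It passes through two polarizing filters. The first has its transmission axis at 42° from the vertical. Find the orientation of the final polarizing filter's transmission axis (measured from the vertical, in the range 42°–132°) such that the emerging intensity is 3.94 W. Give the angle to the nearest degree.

θ ≈ 93°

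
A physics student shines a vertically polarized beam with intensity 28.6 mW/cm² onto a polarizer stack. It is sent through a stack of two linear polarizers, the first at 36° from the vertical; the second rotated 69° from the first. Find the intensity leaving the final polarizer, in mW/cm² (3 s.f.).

By Malus's law, I₁ = 28.6 mW/cm² · cos²(36°) = 18.72 mW/cm².
I₂ = I₁ · cos²(69°) = 18.72 · 0.1284 = 2.404 mW/cm².

I ≈ 2.40 mW/cm²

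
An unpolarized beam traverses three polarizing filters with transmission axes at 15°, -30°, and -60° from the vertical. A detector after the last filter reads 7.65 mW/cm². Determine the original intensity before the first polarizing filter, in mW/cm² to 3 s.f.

I₀ ≈ 40.8 mW/cm²

Unpolarized light through the first polarizer → I₁ = ½ I₀, now polarized at 15°.
I₂ = I₁ cos²(-30° − 15°) = 0.5 I₀ · cos²(45°) = 0.25 I₀.
I₃ = I₂ cos²(-60° + 30°) = 0.25 I₀ · cos²(30°) = 0.1875 I₀.
So 7.65 mW/cm² = 0.1875 I₀, giving I₀ = 7.65/0.1875 = 40.8 mW/cm².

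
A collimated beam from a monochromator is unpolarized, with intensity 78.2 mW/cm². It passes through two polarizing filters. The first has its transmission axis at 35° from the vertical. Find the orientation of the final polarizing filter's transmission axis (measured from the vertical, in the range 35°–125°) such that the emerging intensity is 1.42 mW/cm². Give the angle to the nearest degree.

θ ≈ 114°

Unpolarized light through the first polarizer → I₁ = ½ I₀, now polarized at 35°.
Target fraction: 1.42 / 78.2 mW/cm² = 0.01816 of I₀.
Need I₂/I₀ = 0.01816, so cos²(θ − 35°) = 0.01816 / 0.5 = 0.03632.
θ − 35° = arccos(√0.03632) = 79.0°, giving θ ≈ 35 + 79.0 = 114.0°.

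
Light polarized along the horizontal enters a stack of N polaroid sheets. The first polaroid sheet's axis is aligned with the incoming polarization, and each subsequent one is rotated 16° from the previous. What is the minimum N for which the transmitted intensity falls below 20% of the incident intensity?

First polarizer is aligned with the polarization: full transmission.
Each further stage multiplies by cos²(16°) = 0.924.
After N polarizers: T = 0.924^(N−1). Require T < 0.20 ⇒ N−1 > ln(0.20)/ln(0.924) = 20.37, so N−1 ≥ 21 and N = 22.
Check: N=22 gives T = 0.1903 < 0.20; N=21 gives T = 0.2059.

N = 22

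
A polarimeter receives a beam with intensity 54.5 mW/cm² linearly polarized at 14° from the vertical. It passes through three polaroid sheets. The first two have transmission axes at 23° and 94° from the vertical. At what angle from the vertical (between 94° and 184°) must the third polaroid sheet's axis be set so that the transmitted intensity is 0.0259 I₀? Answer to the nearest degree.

θ ≈ 154°

I₁ = I₀ cos²(23° − 14°) = I₀ cos²(9°) = 0.9755 I₀.
I₂ = I₁ cos²(94° − 23°) = 0.9755 I₀ · cos²(71°) = 0.1034 I₀.
Need I₃/I₀ = 0.0259, so cos²(θ − 94°) = 0.0259 / 0.1034 = 0.2505.
θ − 94° = arccos(√0.2505) = 60.0°, giving θ ≈ 94 + 60.0 = 154.0°.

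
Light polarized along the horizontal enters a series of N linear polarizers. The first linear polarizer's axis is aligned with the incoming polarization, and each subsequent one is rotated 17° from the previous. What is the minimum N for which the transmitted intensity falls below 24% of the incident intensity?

First polarizer is aligned with the polarization: full transmission.
Each further stage multiplies by cos²(17°) = 0.9145.
After N polarizers: T = 0.9145^(N−1). Require T < 0.24 ⇒ N−1 > ln(0.24)/ln(0.9145) = 15.97, so N−1 ≥ 16 and N = 17.
Check: N=17 gives T = 0.2394 < 0.24; N=16 gives T = 0.2618.

N = 17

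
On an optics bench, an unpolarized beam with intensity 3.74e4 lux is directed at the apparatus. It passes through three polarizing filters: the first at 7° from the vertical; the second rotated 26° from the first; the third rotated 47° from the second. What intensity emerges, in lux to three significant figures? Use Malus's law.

Unpolarized light through the first polarizer → I₁ = 3.74e4 lux/2 = 1.87e+04 lux, polarized at 7°.
I₂ = I₁ · cos²(26°) = 1.87e+04 · 0.8078 = 1.511e+04 lux.
I₃ = I₂ · cos²(47°) = 1.511e+04 · 0.4651 = 7026 lux.

I ≈ 7030 lux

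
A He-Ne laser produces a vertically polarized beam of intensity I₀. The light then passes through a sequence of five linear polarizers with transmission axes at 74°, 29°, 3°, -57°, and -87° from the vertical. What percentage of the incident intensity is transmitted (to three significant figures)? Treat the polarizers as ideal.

≈ 0.575%

By Malus's law, I₁ = I₀ cos²(74° − 0°) = I₀ cos²(74°) = 0.07598 I₀.
I₂ = I₁ cos²(29° − 74°) = 0.07598 I₀ · cos²(45°) = 0.03799 I₀.
I₃ = I₂ cos²(3° − 29°) = 0.03799 I₀ · cos²(26°) = 0.03069 I₀.
I₄ = I₃ cos²(-57° − 3°) = 0.03069 I₀ · cos²(60°) = 0.007672 I₀.
I₅ = I₄ cos²(-87° + 57°) = 0.007672 I₀ · cos²(30°) = 0.005754 I₀.
That is 0.5754% of the incident intensity.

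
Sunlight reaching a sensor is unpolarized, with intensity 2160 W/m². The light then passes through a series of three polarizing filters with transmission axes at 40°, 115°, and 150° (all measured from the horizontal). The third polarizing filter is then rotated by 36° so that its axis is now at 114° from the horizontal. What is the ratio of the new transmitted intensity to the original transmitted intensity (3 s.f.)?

Before rotation:
Unpolarized light through the first polarizer → I₁ = ½ I₀, now polarized at 40°.
I₂ = I₁ cos²(115° − 40°) = 0.5 I₀ · cos²(75°) = 0.03349 I₀.
I₃ = I₂ cos²(150° − 115°) = 0.03349 I₀ · cos²(35°) = 0.02247 I₀.
After rotation:
Unpolarized light through the first polarizer → I₁ = ½ I₀, now polarized at 40°.
I₂ = I₁ cos²(115° − 40°) = 0.5 I₀ · cos²(75°) = 0.03349 I₀.
I₃ = I₂ cos²(114° − 115°) = 0.03349 I₀ · cos²(1°) = 0.03348 I₀.
Ratio = 0.03348 / 0.02247 = 1.49.

I_new/I_old ≈ 1.49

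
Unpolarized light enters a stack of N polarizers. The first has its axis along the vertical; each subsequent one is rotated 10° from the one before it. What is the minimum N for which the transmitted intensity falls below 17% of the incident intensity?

First polarizer halves the unpolarized light: factor 1/2.
Each further stage multiplies by cos²(10°) = 0.9698.
After N polarizers: T = 0.5·0.9698^(N−1). Require T < 0.17 ⇒ N−1 > ln(0.17/0.5)/ln(0.9698) = 35.23, so N−1 ≥ 36 and N = 37.
Check: N=37 gives T = 0.1661 < 0.17; N=36 gives T = 0.1712.

N = 37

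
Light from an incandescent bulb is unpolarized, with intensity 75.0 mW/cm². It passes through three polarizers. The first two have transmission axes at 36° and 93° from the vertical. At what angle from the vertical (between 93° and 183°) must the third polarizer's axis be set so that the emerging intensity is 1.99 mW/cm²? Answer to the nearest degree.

θ ≈ 158°

Unpolarized light through the first polarizer → I₁ = ½ I₀, now polarized at 36°.
I₂ = I₁ cos²(93° − 36°) = 0.5 I₀ · cos²(57°) = 0.1483 I₀.
Target fraction: 1.99 / 75.0 mW/cm² = 0.02653 of I₀.
Need I₃/I₀ = 0.02653, so cos²(θ − 93°) = 0.02653 / 0.1483 = 0.1789.
θ − 93° = arccos(√0.1789) = 65.0°, giving θ ≈ 93 + 65.0 = 158.0°.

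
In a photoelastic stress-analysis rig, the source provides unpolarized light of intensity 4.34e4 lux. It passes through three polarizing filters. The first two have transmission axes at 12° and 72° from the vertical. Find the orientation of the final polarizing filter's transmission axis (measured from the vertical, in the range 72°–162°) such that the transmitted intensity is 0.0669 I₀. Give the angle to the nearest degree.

θ ≈ 115°

Unpolarized light through the first polarizer → I₁ = ½ I₀, now polarized at 12°.
I₂ = I₁ cos²(72° − 12°) = 0.5 I₀ · cos²(60°) = 0.125 I₀.
Need I₃/I₀ = 0.0669, so cos²(θ − 72°) = 0.0669 / 0.125 = 0.5352.
θ − 72° = arccos(√0.5352) = 43.0°, giving θ ≈ 72 + 43.0 = 115.0°.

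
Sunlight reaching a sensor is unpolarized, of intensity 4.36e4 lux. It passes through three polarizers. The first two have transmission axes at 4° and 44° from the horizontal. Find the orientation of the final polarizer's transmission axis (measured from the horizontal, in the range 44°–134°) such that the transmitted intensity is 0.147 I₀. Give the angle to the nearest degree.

θ ≈ 89°

Unpolarized light through the first polarizer → I₁ = ½ I₀, now polarized at 4°.
I₂ = I₁ cos²(44° − 4°) = 0.5 I₀ · cos²(40°) = 0.2934 I₀.
Need I₃/I₀ = 0.147, so cos²(θ − 44°) = 0.147 / 0.2934 = 0.501.
θ − 44° = arccos(√0.501) = 44.9°, giving θ ≈ 44 + 44.9 = 88.9°.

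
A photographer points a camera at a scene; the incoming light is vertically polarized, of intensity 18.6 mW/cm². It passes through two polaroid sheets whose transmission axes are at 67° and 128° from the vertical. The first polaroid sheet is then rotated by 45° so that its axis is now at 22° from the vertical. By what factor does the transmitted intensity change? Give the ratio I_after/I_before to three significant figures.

Before rotation:
By Malus's law, I₁ = I₀ cos²(67° − 0°) = I₀ cos²(67°) = 0.1527 I₀.
I₂ = I₁ cos²(128° − 67°) = 0.1527 I₀ · cos²(61°) = 0.03588 I₀.
After rotation:
I₁ = I₀ cos²(22° − 0°) = I₀ cos²(22°) = 0.8597 I₀.
Angle between axes 1 and 2: 74°. I₂ = 0.8597 I₀ · cos²(74°) = 0.06531 I₀.
Ratio = 0.06531 / 0.03588 = 1.82.

I_new/I_old ≈ 1.82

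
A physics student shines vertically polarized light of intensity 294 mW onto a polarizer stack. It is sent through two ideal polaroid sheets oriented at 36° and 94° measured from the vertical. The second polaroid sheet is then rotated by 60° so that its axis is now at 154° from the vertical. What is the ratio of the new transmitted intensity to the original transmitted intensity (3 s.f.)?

I_new/I_old ≈ 0.785

Before rotation:
By Malus's law, I₁ = I₀ cos²(36° − 0°) = I₀ cos²(36°) = 0.6545 I₀.
I₂ = I₁ cos²(94° − 36°) = 0.6545 I₀ · cos²(58°) = 0.1838 I₀.
After rotation:
I₁ = I₀ cos²(36° − 0°) = I₀ cos²(36°) = 0.6545 I₀.
Angle between axes 1 and 2: 62°. I₂ = 0.6545 I₀ · cos²(62°) = 0.1443 I₀.
Ratio = 0.1443 / 0.1838 = 0.7849.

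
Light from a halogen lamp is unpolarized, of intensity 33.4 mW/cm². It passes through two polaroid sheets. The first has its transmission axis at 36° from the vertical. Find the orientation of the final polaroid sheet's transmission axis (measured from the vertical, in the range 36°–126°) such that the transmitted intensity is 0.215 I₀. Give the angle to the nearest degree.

Unpolarized light through the first polarizer → I₁ = ½ I₀, now polarized at 36°.
Need I₂/I₀ = 0.215, so cos²(θ − 36°) = 0.215 / 0.5 = 0.43.
θ − 36° = arccos(√0.43) = 49.0°, giving θ ≈ 36 + 49.0 = 85.0°.

θ ≈ 85°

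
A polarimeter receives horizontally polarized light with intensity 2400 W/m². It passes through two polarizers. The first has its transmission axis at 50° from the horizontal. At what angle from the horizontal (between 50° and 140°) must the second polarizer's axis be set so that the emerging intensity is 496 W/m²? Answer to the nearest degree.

By Malus's law, I₁ = I₀ cos²(50° − 0°) = I₀ cos²(50°) = 0.4132 I₀.
Target fraction: 496 / 2400 W/m² = 0.2067 of I₀.
Need I₂/I₀ = 0.2067, so cos²(θ − 50°) = 0.2067 / 0.4132 = 0.5002.
θ − 50° = arccos(√0.5002) = 45.0°, giving θ ≈ 50 + 45.0 = 95.0°.

θ ≈ 95°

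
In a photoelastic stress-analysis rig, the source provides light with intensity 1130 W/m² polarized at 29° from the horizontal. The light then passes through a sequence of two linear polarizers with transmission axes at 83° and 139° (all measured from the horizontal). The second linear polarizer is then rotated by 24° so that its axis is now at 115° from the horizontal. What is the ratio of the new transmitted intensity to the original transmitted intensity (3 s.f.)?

Before rotation:
I₁ = I₀ cos²(83° − 29°) = I₀ cos²(54°) = 0.3455 I₀.
I₂ = I₁ cos²(139° − 83°) = 0.3455 I₀ · cos²(56°) = 0.108 I₀.
After rotation:
I₁ = I₀ cos²(83° − 29°) = I₀ cos²(54°) = 0.3455 I₀.
I₂ = I₁ cos²(115° − 83°) = 0.3455 I₀ · cos²(32°) = 0.2485 I₀.
Ratio = 0.2485 / 0.108 = 2.3.

I_new/I_old ≈ 2.30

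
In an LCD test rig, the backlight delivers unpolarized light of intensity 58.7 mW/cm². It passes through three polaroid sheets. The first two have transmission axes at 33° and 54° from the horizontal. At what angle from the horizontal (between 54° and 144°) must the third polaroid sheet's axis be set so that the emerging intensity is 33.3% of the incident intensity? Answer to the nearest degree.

θ ≈ 83°

Unpolarized light through the first polarizer → I₁ = ½ I₀, now polarized at 33°.
I₂ = I₁ cos²(54° − 33°) = 0.5 I₀ · cos²(21°) = 0.4358 I₀.
Need I₃/I₀ = 0.333, so cos²(θ − 54°) = 0.333 / 0.4358 = 0.7641.
θ − 54° = arccos(√0.7641) = 29.1°, giving θ ≈ 54 + 29.1 = 83.1°.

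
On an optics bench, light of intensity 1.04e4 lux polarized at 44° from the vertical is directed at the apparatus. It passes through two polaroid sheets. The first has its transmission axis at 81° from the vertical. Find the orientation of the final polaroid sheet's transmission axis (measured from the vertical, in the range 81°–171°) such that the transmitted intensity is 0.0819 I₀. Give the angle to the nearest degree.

θ ≈ 150°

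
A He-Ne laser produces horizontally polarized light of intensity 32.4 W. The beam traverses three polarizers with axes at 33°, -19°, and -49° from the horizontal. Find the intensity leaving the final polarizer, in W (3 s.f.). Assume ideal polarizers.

I ≈ 6.48 W

By Malus's law, I₁ = 32.4 W · cos²(33°) = 22.79 W.
I₂ = I₁ · cos²(52°) = 22.79 · 0.379 = 8.638 W.
I₃ = I₂ · cos²(30°) = 8.638 · 0.75 = 6.478 W.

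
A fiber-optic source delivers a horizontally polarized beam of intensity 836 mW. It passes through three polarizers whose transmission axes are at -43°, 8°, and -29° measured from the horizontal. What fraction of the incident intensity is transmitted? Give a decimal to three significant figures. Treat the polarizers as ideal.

By Malus's law, I₁ = 836 mW · cos²(43°) = 447.2 mW.
I₂ = I₁ · cos²(51°) = 447.2 · 0.396 = 177.1 mW.
I₃ = I₂ · cos²(37°) = 177.1 · 0.6378 = 113 mW.
Transmitted fraction = 0.1351.

I/I₀ ≈ 0.135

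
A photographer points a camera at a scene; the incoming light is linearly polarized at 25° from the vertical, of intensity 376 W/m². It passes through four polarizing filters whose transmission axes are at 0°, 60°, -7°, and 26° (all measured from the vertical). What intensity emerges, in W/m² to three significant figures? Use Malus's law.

I ≈ 8.29 W/m²

By Malus's law, I₁ = 376 W/m² · cos²(25°) = 308.8 W/m².
I₂ = I₁ · cos²(60°) = 308.8 · 0.25 = 77.21 W/m².
I₃ = I₂ · cos²(67°) = 77.21 · 0.1527 = 11.79 W/m².
I₄ = I₃ · cos²(33°) = 11.79 · 0.7034 = 8.291 W/m².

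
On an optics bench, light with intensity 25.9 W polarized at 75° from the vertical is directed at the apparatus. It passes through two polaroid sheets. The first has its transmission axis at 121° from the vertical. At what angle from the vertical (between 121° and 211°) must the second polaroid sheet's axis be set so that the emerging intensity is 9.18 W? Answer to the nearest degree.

θ ≈ 152°

I₁ = I₀ cos²(121° − 75°) = I₀ cos²(46°) = 0.4826 I₀.
Target fraction: 9.18 / 25.9 W = 0.3544 of I₀.
Need I₂/I₀ = 0.3544, so cos²(θ − 121°) = 0.3544 / 0.4826 = 0.7345.
θ − 121° = arccos(√0.7345) = 31.0°, giving θ ≈ 121 + 31.0 = 152.0°.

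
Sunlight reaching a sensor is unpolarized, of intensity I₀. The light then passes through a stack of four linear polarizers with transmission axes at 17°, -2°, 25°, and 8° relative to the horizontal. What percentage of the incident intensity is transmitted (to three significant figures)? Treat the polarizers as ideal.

≈ 32.5%

Unpolarized light through the first polarizer → I₁ = ½ I₀, now polarized at 17°.
I₂ = I₁ cos²(-2° − 17°) = 0.5 I₀ · cos²(19°) = 0.447 I₀.
I₃ = I₂ cos²(25° + 2°) = 0.447 I₀ · cos²(27°) = 0.3549 I₀.
I₄ = I₃ cos²(8° − 25°) = 0.3549 I₀ · cos²(17°) = 0.3245 I₀.
That is 32.45% of the incident intensity.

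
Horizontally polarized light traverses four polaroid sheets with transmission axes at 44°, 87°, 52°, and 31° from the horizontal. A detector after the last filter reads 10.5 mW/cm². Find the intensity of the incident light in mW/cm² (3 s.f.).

I₁ = I₀ cos²(44° − 0°) = I₀ cos²(44°) = 0.5174 I₀.
I₂ = I₁ cos²(87° − 44°) = 0.5174 I₀ · cos²(43°) = 0.2768 I₀.
I₃ = I₂ cos²(52° − 87°) = 0.2768 I₀ · cos²(35°) = 0.1857 I₀.
I₄ = I₃ cos²(31° − 52°) = 0.1857 I₀ · cos²(21°) = 0.1619 I₀.
So 10.5 mW/cm² = 0.1619 I₀, giving I₀ = 10.5/0.1619 = 64.87 mW/cm².

I₀ ≈ 64.9 mW/cm²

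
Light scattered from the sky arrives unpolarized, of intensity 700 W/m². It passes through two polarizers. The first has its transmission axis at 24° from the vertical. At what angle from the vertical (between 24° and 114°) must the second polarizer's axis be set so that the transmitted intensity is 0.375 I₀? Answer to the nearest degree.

θ ≈ 54°

Unpolarized light through the first polarizer → I₁ = ½ I₀, now polarized at 24°.
Need I₂/I₀ = 0.375, so cos²(θ − 24°) = 0.375 / 0.5 = 0.75.
θ − 24° = arccos(√0.75) = 30.0°, giving θ ≈ 24 + 30.0 = 54.0°.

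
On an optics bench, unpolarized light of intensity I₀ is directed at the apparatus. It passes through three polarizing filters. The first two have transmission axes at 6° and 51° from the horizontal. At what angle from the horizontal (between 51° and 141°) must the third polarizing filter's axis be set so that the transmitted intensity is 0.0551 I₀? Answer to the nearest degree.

θ ≈ 113°

Unpolarized light through the first polarizer → I₁ = ½ I₀, now polarized at 6°.
I₂ = I₁ cos²(51° − 6°) = 0.5 I₀ · cos²(45°) = 0.25 I₀.
Need I₃/I₀ = 0.0551, so cos²(θ − 51°) = 0.0551 / 0.25 = 0.2204.
θ − 51° = arccos(√0.2204) = 62.0°, giving θ ≈ 51 + 62.0 = 113.0°.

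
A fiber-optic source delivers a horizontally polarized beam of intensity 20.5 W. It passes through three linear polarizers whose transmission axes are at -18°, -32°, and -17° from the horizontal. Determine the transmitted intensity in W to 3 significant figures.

I₁ = 20.5 W · cos²(18°) = 18.54 W.
I₂ = I₁ · cos²(14°) = 18.54 · 0.9415 = 17.46 W.
I₃ = I₂ · cos²(15°) = 17.46 · 0.933 = 16.29 W.

I ≈ 16.3 W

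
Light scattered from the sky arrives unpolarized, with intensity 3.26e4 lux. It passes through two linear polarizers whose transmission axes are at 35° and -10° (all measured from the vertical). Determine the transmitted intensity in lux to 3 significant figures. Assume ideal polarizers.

I ≈ 8150 lux

Unpolarized light through the first polarizer → I₁ = 3.26e4 lux/2 = 1.63e+04 lux, polarized at 35°.
I₂ = I₁ · cos²(45°) = 1.63e+04 · 0.5 = 8150 lux.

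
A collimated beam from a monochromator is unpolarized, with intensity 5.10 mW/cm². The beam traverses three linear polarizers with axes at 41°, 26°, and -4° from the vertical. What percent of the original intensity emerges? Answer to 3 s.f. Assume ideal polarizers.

≈ 35.0%

Unpolarized light through the first polarizer → I₁ = 5.10 mW/cm²/2 = 2.55 mW/cm², polarized at 41°.
I₂ = I₁ · cos²(15°) = 2.55 · 0.933 = 2.379 mW/cm².
I₃ = I₂ · cos²(30°) = 2.379 · 0.75 = 1.784 mW/cm².
That is 34.99% of the incident intensity.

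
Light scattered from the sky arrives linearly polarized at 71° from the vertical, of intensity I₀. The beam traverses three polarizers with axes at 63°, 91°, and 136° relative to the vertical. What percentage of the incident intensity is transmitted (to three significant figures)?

≈ 38.2%

By Malus's law, I₁ = I₀ cos²(63° − 71°) = I₀ cos²(8°) = 0.9806 I₀.
I₂ = I₁ cos²(91° − 63°) = 0.9806 I₀ · cos²(28°) = 0.7645 I₀.
I₃ = I₂ cos²(136° − 91°) = 0.7645 I₀ · cos²(45°) = 0.3822 I₀.
That is 38.22% of the incident intensity.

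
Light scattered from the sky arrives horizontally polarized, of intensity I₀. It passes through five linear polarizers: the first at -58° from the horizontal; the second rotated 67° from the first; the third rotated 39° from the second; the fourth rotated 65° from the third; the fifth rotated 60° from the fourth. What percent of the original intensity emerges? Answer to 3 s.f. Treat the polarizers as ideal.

≈ 0.116%

I₁ = I₀ cos²(-58° − 0°) = I₀ cos²(58°) = 0.2808 I₀.
I₂ = I₁ cos²(67°) = 0.2808 · 0.1527 I₀ = 0.04287 I₀.
I₃ = I₂ cos²(39°) = 0.04287 · 0.604 I₀ = 0.02589 I₀.
I₄ = I₃ cos²(65°) = 0.02589 · 0.1786 I₀ = 0.004625 I₀.
I₅ = I₄ cos²(60°) = 0.004625 · 0.25 I₀ = 0.001156 I₀.
That is 0.1156% of the incident intensity.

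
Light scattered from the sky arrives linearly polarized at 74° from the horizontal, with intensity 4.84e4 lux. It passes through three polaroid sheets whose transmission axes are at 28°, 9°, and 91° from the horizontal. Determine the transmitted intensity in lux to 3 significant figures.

By Malus's law, I₁ = 4.84e4 lux · cos²(46°) = 2.336e+04 lux.
I₂ = I₁ · cos²(19°) = 2.336e+04 · 0.894 = 2.088e+04 lux.
I₃ = I₂ · cos²(82°) = 2.088e+04 · 0.01937 = 404.4 lux.

I ≈ 404 lux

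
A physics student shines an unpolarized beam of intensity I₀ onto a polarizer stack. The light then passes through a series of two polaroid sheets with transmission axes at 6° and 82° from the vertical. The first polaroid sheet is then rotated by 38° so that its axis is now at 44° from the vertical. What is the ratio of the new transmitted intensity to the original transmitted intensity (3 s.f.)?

I_new/I_old ≈ 10.6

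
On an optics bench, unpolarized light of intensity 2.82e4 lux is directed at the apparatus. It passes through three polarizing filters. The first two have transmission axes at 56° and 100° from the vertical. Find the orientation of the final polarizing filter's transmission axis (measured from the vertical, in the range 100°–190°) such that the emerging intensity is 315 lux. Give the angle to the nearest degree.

θ ≈ 178°

Unpolarized light through the first polarizer → I₁ = ½ I₀, now polarized at 56°.
I₂ = I₁ cos²(100° − 56°) = 0.5 I₀ · cos²(44°) = 0.2587 I₀.
Target fraction: 315 / 2.82e4 lux = 0.01117 of I₀.
Need I₃/I₀ = 0.01117, so cos²(θ − 100°) = 0.01117 / 0.2587 = 0.04317.
θ − 100° = arccos(√0.04317) = 78.0°, giving θ ≈ 100 + 78.0 = 178.0°.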